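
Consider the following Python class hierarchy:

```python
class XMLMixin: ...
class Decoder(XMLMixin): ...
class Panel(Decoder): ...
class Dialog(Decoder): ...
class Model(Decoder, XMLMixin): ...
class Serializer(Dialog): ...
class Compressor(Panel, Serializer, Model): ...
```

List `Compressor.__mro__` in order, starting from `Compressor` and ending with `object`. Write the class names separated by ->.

L[Compressor] = Compressor + merge(L[Panel], L[Serializer], L[Model], [Panel Serializer Model])
  take Panel:  [Panel Decoder XMLMixin object] + [Serializer Dialog Decoder XMLMixin object] + [Model Decoder XMLMixin object] + [Panel Serializer Model]
  take Serializer:  [Decoder XMLMixin object] + [Serializer Dialog Decoder XMLMixin object] + [Model Decoder XMLMixin object] + [Serializer Model]
  take Dialog:  [Decoder XMLMixin object] + [Dialog Decoder XMLMixin object] + [Model Decoder XMLMixin object] + [Model]
  take Model:  [Decoder XMLMixin object] + [Decoder XMLMixin object] + [Model Decoder XMLMixin object] + [Model]
  take Decoder:  [Decoder XMLMixin object] + [Decoder XMLMixin object] + [Decoder XMLMixin object]
  take XMLMixin:  [XMLMixin object] + [XMLMixin object] + [XMLMixin object]
  take object:  [object] + [object] + [object]

Compressor -> Panel -> Serializer -> Dialog -> Model -> Decoder -> XMLMixin -> object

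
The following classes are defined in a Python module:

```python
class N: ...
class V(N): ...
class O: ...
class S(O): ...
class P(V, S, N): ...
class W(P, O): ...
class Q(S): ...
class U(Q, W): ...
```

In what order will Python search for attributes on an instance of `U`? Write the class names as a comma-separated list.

U, Q, W, P, V, S, N, O, object

L[U] = U + merge(L[Q], L[W], [Q W])
  take Q:  [Q S O object] + [W P V S N O object] + [Q W]
  take W:  [S O object] + [W P V S N O object] + [W]
  take P:  [S O object] + [P V S N O object]
  take V:  [S O object] + [V S N O object]
  take S:  [S O object] + [S N O object]
  take N:  [O object] + [N O object]
  take O:  [O object] + [O object]
  take object:  [object] + [object]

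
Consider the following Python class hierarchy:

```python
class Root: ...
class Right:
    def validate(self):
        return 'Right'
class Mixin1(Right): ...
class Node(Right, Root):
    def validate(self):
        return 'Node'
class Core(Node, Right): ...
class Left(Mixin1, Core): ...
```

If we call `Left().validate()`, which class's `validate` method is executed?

Node

L[Left] = Left + merge(L[Mixin1], L[Core], [Mixin1 Core])
  take Mixin1:  [Mixin1 Right object] + [Core Node Right Root object] + [Mixin1 Core]
  take Core:  [Right object] + [Core Node Right Root object] + [Core]
  take Node:  [Right object] + [Node Right Root object]
  take Right:  [Right object] + [Right Root object]
  take Root:  [object] + [Root object]
  take object:  [object] + [object]
MRO: Left Mixin1 Core Node Right Root object
validate is defined in: Node, Right. First along the MRO is Node.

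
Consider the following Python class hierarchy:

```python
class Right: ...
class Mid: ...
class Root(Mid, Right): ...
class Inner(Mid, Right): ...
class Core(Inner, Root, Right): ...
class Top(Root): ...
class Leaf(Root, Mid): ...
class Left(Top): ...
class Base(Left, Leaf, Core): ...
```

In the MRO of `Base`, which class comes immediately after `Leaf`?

L[Base] = Base + merge(L[Left], L[Leaf], L[Core], [Left Leaf Core])
  take Left:  [Left Top Root Mid Right object] + [Leaf Root Mid Right object] + [Core Inner Root Mid Right object] + [Left Leaf Core]
  take Top:  [Top Root Mid Right object] + [Leaf Root Mid Right object] + [Core Inner Root Mid Right object] + [Leaf Core]
  take Leaf:  [Root Mid Right object] + [Leaf Root Mid Right object] + [Core Inner Root Mid Right object] + [Leaf Core]
  take Core:  [Root Mid Right object] + [Root Mid Right object] + [Core Inner Root Mid Right object] + [Core]
  take Inner:  [Root Mid Right object] + [Root Mid Right object] + [Inner Root Mid Right object]
  take Root:  [Root Mid Right object] + [Root Mid Right object] + [Root Mid Right object]
  take Mid:  [Mid Right object] + [Mid Right object] + [Mid Right object]
  take Right:  [Right object] + [Right object] + [Right object]
  take object:  [object] + [object] + [object]
MRO: Base Left Top Leaf Core Inner Root Mid Right object
Leaf is at position 3; next is Core.

Core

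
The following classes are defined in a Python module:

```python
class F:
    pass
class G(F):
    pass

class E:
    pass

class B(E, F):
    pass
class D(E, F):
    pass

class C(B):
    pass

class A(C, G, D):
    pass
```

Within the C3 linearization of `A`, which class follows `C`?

B

L[A] = A + merge(L[C], L[G], L[D], [C G D])
  take C:  [C B E F object] + [G F object] + [D E F object] + [C G D]
  take B:  [B E F object] + [G F object] + [D E F object] + [G D]
  take G:  [E F object] + [G F object] + [D E F object] + [G D]
  take D:  [E F object] + [F object] + [D E F object] + [D]
  take E:  [E F object] + [F object] + [E F object]
  take F:  [F object] + [F object] + [F object]
  take object:  [object] + [object] + [object]
MRO: A C B G D E F object
C is at position 1; next is B.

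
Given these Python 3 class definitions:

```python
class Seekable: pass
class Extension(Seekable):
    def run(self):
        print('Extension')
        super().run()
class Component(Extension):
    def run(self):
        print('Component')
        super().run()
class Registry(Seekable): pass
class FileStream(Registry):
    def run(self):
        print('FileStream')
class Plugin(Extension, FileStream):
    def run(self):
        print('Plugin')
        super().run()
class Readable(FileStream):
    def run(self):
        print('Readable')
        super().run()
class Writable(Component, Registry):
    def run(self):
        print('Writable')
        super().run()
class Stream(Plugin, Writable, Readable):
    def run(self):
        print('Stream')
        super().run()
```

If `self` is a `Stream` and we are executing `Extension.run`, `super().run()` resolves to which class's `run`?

Readable

L[Stream] = Stream + merge(L[Plugin], L[Writable], L[Readable], [Plugin Writable Readable])
  take Plugin:  [Plugin Extension FileStream Registry Seekable object] + [Writable Component Extension Registry Seekable object] + [Readable FileStream Registry Seekable object] + [Plugin Writable Readable]
  take Writable:  [Extension FileStream Registry Seekable object] + [Writable Component Extension Registry Seekable object] + [Readable FileStream Registry Seekable object] + [Writable Readable]
  take Component:  [Extension FileStream Registry Seekable object] + [Component Extension Registry Seekable object] + [Readable FileStream Registry Seekable object] + [Readable]
  take Extension:  [Extension FileStream Registry Seekable object] + [Extension Registry Seekable object] + [Readable FileStream Registry Seekable object] + [Readable]
  take Readable:  [FileStream Registry Seekable object] + [Registry Seekable object] + [Readable FileStream Registry Seekable object] + [Readable]
  take FileStream:  [FileStream Registry Seekable object] + [Registry Seekable object] + [FileStream Registry Seekable object]
  take Registry:  [Registry Seekable object] + [Registry Seekable object] + [Registry Seekable object]
  take Seekable:  [Seekable object] + [Seekable object] + [Seekable object]
  take object:  [object] + [object] + [object]
MRO: Stream Plugin Writable Component Extension Readable FileStream Registry Seekable object
super() in Extension.run on a Stream instance goes to the class after Extension in Stream's MRO: Readable.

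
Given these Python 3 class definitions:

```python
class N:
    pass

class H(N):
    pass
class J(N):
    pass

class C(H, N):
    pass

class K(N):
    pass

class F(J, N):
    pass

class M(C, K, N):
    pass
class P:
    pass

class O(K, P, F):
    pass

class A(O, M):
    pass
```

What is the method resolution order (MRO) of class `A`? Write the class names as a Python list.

L[A] = A + merge(L[O], L[M], [O M])
  take O:  [O K P F J N object] + [M C H K N object] + [O M]
  take M:  [K P F J N object] + [M C H K N object] + [M]
  take C:  [K P F J N object] + [C H K N object]
  take H:  [K P F J N object] + [H K N object]
  take K:  [K P F J N object] + [K N object]
  take P:  [P F J N object] + [N object]
  take F:  [F J N object] + [N object]
  take J:  [J N object] + [N object]
  take N:  [N object] + [N object]
  take object:  [object] + [object]

[A, O, M, C, H, K, P, F, J, N, object]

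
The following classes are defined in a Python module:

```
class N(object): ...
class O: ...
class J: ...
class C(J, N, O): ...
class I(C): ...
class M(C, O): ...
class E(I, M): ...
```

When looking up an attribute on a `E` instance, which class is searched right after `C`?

J

L[E] = E + merge(L[I], L[M], [I M])
  take I:  [I C J N O object] + [M C J N O object] + [I M]
  take M:  [C J N O object] + [M C J N O object] + [M]
  take C:  [C J N O object] + [C J N O object]
  take J:  [J N O object] + [J N O object]
  take N:  [N O object] + [N O object]
  take O:  [O object] + [O object]
  take object:  [object] + [object]
MRO: E I M C J N O object
C is at position 3; next is J.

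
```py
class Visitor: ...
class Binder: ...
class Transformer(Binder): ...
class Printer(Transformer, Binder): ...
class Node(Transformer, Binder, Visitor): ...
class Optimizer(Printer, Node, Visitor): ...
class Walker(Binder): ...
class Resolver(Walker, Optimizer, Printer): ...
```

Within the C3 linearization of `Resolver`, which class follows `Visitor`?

L[Resolver] = Resolver + merge(L[Walker], L[Optimizer], L[Printer], [Walker Optimizer Printer])
  take Walker:  [Walker Binder object] + [Optimizer Printer Node Transformer Binder Visitor object] + [Printer Transformer Binder object] + [Walker Optimizer Printer]
  take Optimizer:  [Binder object] + [Optimizer Printer Node Transformer Binder Visitor object] + [Printer Transformer Binder object] + [Optimizer Printer]
  take Printer:  [Binder object] + [Printer Node Transformer Binder Visitor object] + [Printer Transformer Binder object] + [Printer]
  take Node:  [Binder object] + [Node Transformer Binder Visitor object] + [Transformer Binder object]
  take Transformer:  [Binder object] + [Transformer Binder Visitor object] + [Transformer Binder object]
  take Binder:  [Binder object] + [Binder Visitor object] + [Binder object]
  take Visitor:  [object] + [Visitor object] + [object]
  take object:  [object] + [object] + [object]
MRO: Resolver Walker Optimizer Printer Node Transformer Binder Visitor object
Visitor is at position 7; next is object.

object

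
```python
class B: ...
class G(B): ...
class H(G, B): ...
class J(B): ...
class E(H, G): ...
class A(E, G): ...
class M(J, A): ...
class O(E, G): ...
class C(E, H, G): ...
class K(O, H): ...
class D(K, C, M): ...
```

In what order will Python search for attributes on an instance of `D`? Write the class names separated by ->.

L[D] = D + merge(L[K], L[C], L[M], [K C M])
  take K:  [K O E H G B object] + [C E H G B object] + [M J A E H G B object] + [K C M]
  take O:  [O E H G B object] + [C E H G B object] + [M J A E H G B object] + [C M]
  take C:  [E H G B object] + [C E H G B object] + [M J A E H G B object] + [C M]
  take M:  [E H G B object] + [E H G B object] + [M J A E H G B object] + [M]
  take J:  [E H G B object] + [E H G B object] + [J A E H G B object]
  take A:  [E H G B object] + [E H G B object] + [A E H G B object]
  take E:  [E H G B object] + [E H G B object] + [E H G B object]
  take H:  [H G B object] + [H G B object] + [H G B object]
  take G:  [G B object] + [G B object] + [G B object]
  take B:  [B object] + [B object] + [B object]
  take object:  [object] + [object] + [object]

D -> K -> O -> C -> M -> J -> A -> E -> H -> G -> B -> object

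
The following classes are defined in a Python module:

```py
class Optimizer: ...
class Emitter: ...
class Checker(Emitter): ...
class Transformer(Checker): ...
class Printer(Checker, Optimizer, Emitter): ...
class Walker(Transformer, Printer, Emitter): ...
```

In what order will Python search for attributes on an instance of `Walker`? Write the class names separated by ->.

L[Walker] = Walker + merge(L[Transformer], L[Printer], L[Emitter], [Transformer Printer Emitter])
  take Transformer:  [Transformer Checker Emitter object] + [Printer Checker Optimizer Emitter object] + [Emitter object] + [Transformer Printer Emitter]
  take Printer:  [Checker Emitter object] + [Printer Checker Optimizer Emitter object] + [Emitter object] + [Printer Emitter]
  take Checker:  [Checker Emitter object] + [Checker Optimizer Emitter object] + [Emitter object] + [Emitter]
  take Optimizer:  [Emitter object] + [Optimizer Emitter object] + [Emitter object] + [Emitter]
  take Emitter:  [Emitter object] + [Emitter object] + [Emitter object] + [Emitter]
  take object:  [object] + [object] + [object]

Walker -> Transformer -> Printer -> Checker -> Optimizer -> Emitter -> object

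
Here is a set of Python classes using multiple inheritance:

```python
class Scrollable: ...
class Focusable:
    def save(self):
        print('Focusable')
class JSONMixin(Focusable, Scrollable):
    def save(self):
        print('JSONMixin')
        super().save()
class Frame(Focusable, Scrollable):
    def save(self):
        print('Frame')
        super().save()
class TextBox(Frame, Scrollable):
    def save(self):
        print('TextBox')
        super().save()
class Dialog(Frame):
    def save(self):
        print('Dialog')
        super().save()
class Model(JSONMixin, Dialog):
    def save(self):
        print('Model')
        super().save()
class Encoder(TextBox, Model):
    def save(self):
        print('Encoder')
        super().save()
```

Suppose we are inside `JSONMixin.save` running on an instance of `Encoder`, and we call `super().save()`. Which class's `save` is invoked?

Dialog

L[Encoder] = Encoder + merge(L[TextBox], L[Model], [TextBox Model])
  take TextBox:  [TextBox Frame Focusable Scrollable object] + [Model JSONMixin Dialog Frame Focusable Scrollable object] + [TextBox Model]
  take Model:  [Frame Focusable Scrollable object] + [Model JSONMixin Dialog Frame Focusable Scrollable object] + [Model]
  take JSONMixin:  [Frame Focusable Scrollable object] + [JSONMixin Dialog Frame Focusable Scrollable object]
  take Dialog:  [Frame Focusable Scrollable object] + [Dialog Frame Focusable Scrollable object]
  take Frame:  [Frame Focusable Scrollable object] + [Frame Focusable Scrollable object]
  take Focusable:  [Focusable Scrollable object] + [Focusable Scrollable object]
  take Scrollable:  [Scrollable object] + [Scrollable object]
  take object:  [object] + [object]
MRO: Encoder TextBox Model JSONMixin Dialog Frame Focusable Scrollable object
super() in JSONMixin.save on a Encoder instance goes to the class after JSONMixin in Encoder's MRO: Dialog.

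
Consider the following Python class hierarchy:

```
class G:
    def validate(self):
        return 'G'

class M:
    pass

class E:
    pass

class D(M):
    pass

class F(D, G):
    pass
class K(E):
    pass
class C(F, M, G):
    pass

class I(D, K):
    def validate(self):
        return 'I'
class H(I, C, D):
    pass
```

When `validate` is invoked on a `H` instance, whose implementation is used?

I

L[H] = H + merge(L[I], L[C], L[D], [I C D])
  take I:  [I D M K E object] + [C F D M G object] + [D M object] + [I C D]
  take C:  [D M K E object] + [C F D M G object] + [D M object] + [C D]
  take F:  [D M K E object] + [F D M G object] + [D M object] + [D]
  take D:  [D M K E object] + [D M G object] + [D M object] + [D]
  take M:  [M K E object] + [M G object] + [M object]
  take K:  [K E object] + [G object] + [object]
  take E:  [E object] + [G object] + [object]
  take G:  [object] + [G object] + [object]
  take object:  [object] + [object] + [object]
MRO: H I C F D M K E G object
validate is defined in: G, I. First along the MRO is I.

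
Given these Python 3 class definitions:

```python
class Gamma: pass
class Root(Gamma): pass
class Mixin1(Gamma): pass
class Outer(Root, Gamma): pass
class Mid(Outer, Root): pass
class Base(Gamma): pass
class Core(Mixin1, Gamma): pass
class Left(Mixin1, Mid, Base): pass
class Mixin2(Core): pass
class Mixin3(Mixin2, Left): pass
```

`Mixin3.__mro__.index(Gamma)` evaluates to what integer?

L[Mixin3] = Mixin3 + merge(L[Mixin2], L[Left], [Mixin2 Left])
  take Mixin2:  [Mixin2 Core Mixin1 Gamma object] + [Left Mixin1 Mid Outer Root Base Gamma object] + [Mixin2 Left]
  take Core:  [Core Mixin1 Gamma object] + [Left Mixin1 Mid Outer Root Base Gamma object] + [Left]
  take Left:  [Mixin1 Gamma object] + [Left Mixin1 Mid Outer Root Base Gamma object] + [Left]
  take Mixin1:  [Mixin1 Gamma object] + [Mixin1 Mid Outer Root Base Gamma object]
  take Mid:  [Gamma object] + [Mid Outer Root Base Gamma object]
  take Outer:  [Gamma object] + [Outer Root Base Gamma object]
  take Root:  [Gamma object] + [Root Base Gamma object]
  take Base:  [Gamma object] + [Base Gamma object]
  take Gamma:  [Gamma object] + [Gamma object]
  take object:  [object] + [object]
MRO: Mixin3 Mixin2 Core Left Mixin1 Mid Outer Root Base Gamma object
Gamma sits at index 9.

9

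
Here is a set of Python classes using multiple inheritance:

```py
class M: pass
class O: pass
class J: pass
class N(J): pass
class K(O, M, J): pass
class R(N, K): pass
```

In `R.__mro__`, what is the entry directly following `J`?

L[R] = R + merge(L[N], L[K], [N K])
  take N:  [N J object] + [K O M J object] + [N K]
  take K:  [J object] + [K O M J object] + [K]
  take O:  [J object] + [O M J object]
  take M:  [J object] + [M J object]
  take J:  [J object] + [J object]
  take object:  [object] + [object]
MRO: R N K O M J object
J is at position 5; next is object.

object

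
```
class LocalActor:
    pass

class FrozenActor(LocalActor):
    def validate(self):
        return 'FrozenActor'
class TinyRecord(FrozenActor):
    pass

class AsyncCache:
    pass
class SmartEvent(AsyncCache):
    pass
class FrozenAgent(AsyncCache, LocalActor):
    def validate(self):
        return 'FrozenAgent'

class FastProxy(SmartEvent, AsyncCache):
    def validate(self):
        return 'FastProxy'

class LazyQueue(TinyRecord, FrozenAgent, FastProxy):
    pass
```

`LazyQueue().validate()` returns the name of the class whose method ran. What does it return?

FrozenActor

L[LazyQueue] = LazyQueue + merge(L[TinyRecord], L[FrozenAgent], L[FastProxy], [TinyRecord FrozenAgent FastProxy])
  take TinyRecord:  [TinyRecord FrozenActor LocalActor object] + [FrozenAgent AsyncCache LocalActor object] + [FastProxy SmartEvent AsyncCache object] + [TinyRecord FrozenAgent FastProxy]
  take FrozenActor:  [FrozenActor LocalActor object] + [FrozenAgent AsyncCache LocalActor object] + [FastProxy SmartEvent AsyncCache object] + [FrozenAgent FastProxy]
  take FrozenAgent:  [LocalActor object] + [FrozenAgent AsyncCache LocalActor object] + [FastProxy SmartEvent AsyncCache object] + [FrozenAgent FastProxy]
  take FastProxy:  [LocalActor object] + [AsyncCache LocalActor object] + [FastProxy SmartEvent AsyncCache object] + [FastProxy]
  take SmartEvent:  [LocalActor object] + [AsyncCache LocalActor object] + [SmartEvent AsyncCache object]
  take AsyncCache:  [LocalActor object] + [AsyncCache LocalActor object] + [AsyncCache object]
  take LocalActor:  [LocalActor object] + [LocalActor object] + [object]
  take object:  [object] + [object] + [object]
MRO: LazyQueue TinyRecord FrozenActor FrozenAgent FastProxy SmartEvent AsyncCache LocalActor object
validate is defined in: FastProxy, FrozenActor, FrozenAgent. First along the MRO is FrozenActor.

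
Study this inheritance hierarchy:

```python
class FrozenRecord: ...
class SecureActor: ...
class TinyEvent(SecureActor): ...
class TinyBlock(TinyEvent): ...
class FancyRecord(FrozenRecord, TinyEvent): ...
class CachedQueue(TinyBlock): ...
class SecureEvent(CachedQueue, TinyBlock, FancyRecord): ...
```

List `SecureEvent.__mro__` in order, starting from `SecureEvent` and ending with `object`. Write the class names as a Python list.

L[SecureEvent] = SecureEvent + merge(L[CachedQueue], L[TinyBlock], L[FancyRecord], [CachedQueue TinyBlock FancyRecord])
  take CachedQueue:  [CachedQueue TinyBlock TinyEvent SecureActor object] + [TinyBlock TinyEvent SecureActor object] + [FancyRecord FrozenRecord TinyEvent SecureActor object] + [CachedQueue TinyBlock FancyRecord]
  take TinyBlock:  [TinyBlock TinyEvent SecureActor object] + [TinyBlock TinyEvent SecureActor object] + [FancyRecord FrozenRecord TinyEvent SecureActor object] + [TinyBlock FancyRecord]
  take FancyRecord:  [TinyEvent SecureActor object] + [TinyEvent SecureActor object] + [FancyRecord FrozenRecord TinyEvent SecureActor object] + [FancyRecord]
  take FrozenRecord:  [TinyEvent SecureActor object] + [TinyEvent SecureActor object] + [FrozenRecord TinyEvent SecureActor object]
  take TinyEvent:  [TinyEvent SecureActor object] + [TinyEvent SecureActor object] + [TinyEvent SecureActor object]
  take SecureActor:  [SecureActor object] + [SecureActor object] + [SecureActor object]
  take object:  [object] + [object] + [object]

[SecureEvent, CachedQueue, TinyBlock, FancyRecord, FrozenRecord, TinyEvent, SecureActor, object]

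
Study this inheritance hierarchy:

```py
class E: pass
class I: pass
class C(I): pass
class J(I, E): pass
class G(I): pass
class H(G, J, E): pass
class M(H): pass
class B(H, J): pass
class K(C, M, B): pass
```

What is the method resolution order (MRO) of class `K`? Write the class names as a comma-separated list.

L[K] = K + merge(L[C], L[M], L[B], [C M B])
  take C:  [C I object] + [M H G J I E object] + [B H G J I E object] + [C M B]
  take M:  [I object] + [M H G J I E object] + [B H G J I E object] + [M B]
  take B:  [I object] + [H G J I E object] + [B H G J I E object] + [B]
  take H:  [I object] + [H G J I E object] + [H G J I E object]
  take G:  [I object] + [G J I E object] + [G J I E object]
  take J:  [I object] + [J I E object] + [J I E object]
  take I:  [I object] + [I E object] + [I E object]
  take E:  [object] + [E object] + [E object]
  take object:  [object] + [object] + [object]

K, C, M, B, H, G, J, I, E, object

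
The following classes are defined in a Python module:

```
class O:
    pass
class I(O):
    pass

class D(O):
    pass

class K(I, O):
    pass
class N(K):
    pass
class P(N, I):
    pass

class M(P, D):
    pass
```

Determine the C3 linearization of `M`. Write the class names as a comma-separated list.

M, P, N, K, I, D, O, object

L[M] = M + merge(L[P], L[D], [P D])
  take P:  [P N K I O object] + [D O object] + [P D]
  take N:  [N K I O object] + [D O object] + [D]
  take K:  [K I O object] + [D O object] + [D]
  take I:  [I O object] + [D O object] + [D]
  take D:  [O object] + [D O object] + [D]
  take O:  [O object] + [O object]
  take object:  [object] + [object]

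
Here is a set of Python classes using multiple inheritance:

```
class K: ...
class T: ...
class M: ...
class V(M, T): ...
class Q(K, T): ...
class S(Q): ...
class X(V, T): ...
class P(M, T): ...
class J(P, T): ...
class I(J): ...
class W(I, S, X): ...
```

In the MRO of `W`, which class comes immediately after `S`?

L[W] = W + merge(L[I], L[S], L[X], [I S X])
  take I:  [I J P M T object] + [S Q K T object] + [X V M T object] + [I S X]
  take J:  [J P M T object] + [S Q K T object] + [X V M T object] + [S X]
  take P:  [P M T object] + [S Q K T object] + [X V M T object] + [S X]
  take S:  [M T object] + [S Q K T object] + [X V M T object] + [S X]
  take Q:  [M T object] + [Q K T object] + [X V M T object] + [X]
  take K:  [M T object] + [K T object] + [X V M T object] + [X]
  take X:  [M T object] + [T object] + [X V M T object] + [X]
  take V:  [M T object] + [T object] + [V M T object]
  take M:  [M T object] + [T object] + [M T object]
  take T:  [T object] + [T object] + [T object]
  take object:  [object] + [object] + [object]
MRO: W I J P S Q K X V M T object
S is at position 4; next is Q.

Q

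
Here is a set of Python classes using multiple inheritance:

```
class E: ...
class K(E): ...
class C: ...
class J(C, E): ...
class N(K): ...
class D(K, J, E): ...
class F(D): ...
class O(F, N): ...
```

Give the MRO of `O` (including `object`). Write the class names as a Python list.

L[O] = O + merge(L[F], L[N], [F N])
  take F:  [F D K J C E object] + [N K E object] + [F N]
  take D:  [D K J C E object] + [N K E object] + [N]
  take N:  [K J C E object] + [N K E object] + [N]
  take K:  [K J C E object] + [K E object]
  take J:  [J C E object] + [E object]
  take C:  [C E object] + [E object]
  take E:  [E object] + [E object]
  take object:  [object] + [object]

[O, F, D, N, K, J, C, E, object]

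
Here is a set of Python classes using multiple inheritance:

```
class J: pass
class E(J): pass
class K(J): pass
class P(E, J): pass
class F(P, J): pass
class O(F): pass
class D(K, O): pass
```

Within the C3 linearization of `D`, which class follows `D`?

L[D] = D + merge(L[K], L[O], [K O])
  take K:  [K J object] + [O F P E J object] + [K O]
  take O:  [J object] + [O F P E J object] + [O]
  take F:  [J object] + [F P E J object]
  take P:  [J object] + [P E J object]
  take E:  [J object] + [E J object]
  take J:  [J object] + [J object]
  take object:  [object] + [object]
MRO: D K O F P E J object
D is at position 0; next is K.

K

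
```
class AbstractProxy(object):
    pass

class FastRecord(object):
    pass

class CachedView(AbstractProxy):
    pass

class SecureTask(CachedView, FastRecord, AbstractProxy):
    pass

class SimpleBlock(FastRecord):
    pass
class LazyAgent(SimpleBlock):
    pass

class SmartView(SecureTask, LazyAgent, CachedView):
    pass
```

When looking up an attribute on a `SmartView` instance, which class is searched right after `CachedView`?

L[SmartView] = SmartView + merge(L[SecureTask], L[LazyAgent], L[CachedView], [SecureTask LazyAgent CachedView])
  take SecureTask:  [SecureTask CachedView FastRecord AbstractProxy object] + [LazyAgent SimpleBlock FastRecord object] + [CachedView AbstractProxy object] + [SecureTask LazyAgent CachedView]
  take LazyAgent:  [CachedView FastRecord AbstractProxy object] + [LazyAgent SimpleBlock FastRecord object] + [CachedView AbstractProxy object] + [LazyAgent CachedView]
  take CachedView:  [CachedView FastRecord AbstractProxy object] + [SimpleBlock FastRecord object] + [CachedView AbstractProxy object] + [CachedView]
  take SimpleBlock:  [FastRecord AbstractProxy object] + [SimpleBlock FastRecord object] + [AbstractProxy object]
  take FastRecord:  [FastRecord AbstractProxy object] + [FastRecord object] + [AbstractProxy object]
  take AbstractProxy:  [AbstractProxy object] + [object] + [AbstractProxy object]
  take object:  [object] + [object] + [object]
MRO: SmartView SecureTask LazyAgent CachedView SimpleBlock FastRecord AbstractProxy object
CachedView is at position 3; next is SimpleBlock.

SimpleBlock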